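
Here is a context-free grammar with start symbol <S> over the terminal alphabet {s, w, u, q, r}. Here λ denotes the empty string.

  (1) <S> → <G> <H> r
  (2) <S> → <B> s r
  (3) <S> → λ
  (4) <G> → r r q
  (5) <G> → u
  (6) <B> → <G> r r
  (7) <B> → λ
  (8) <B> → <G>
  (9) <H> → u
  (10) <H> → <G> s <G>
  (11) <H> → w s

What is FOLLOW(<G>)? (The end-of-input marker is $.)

FIRST(<G>) = {r, u}
FIRST(<B>) = {λ, r, u}  (via <G> r r, <G>)
FIRST(<H>) = {r, u, w}  (via <G> s <G>)
FIRST(<S>) = {λ, r, s, u}  (via <G> <H> r, <B> s r)
FOLLOW(<S>) includes $ since <S> is the start symbol.
FOLLOW(<S>): <S> appears on no right-hand side. Thus FOLLOW(<S>) = {$}.
FOLLOW(<B>): in <S>→<B> s r, <B> is followed by s r with FIRST {s}. Thus FOLLOW(<B>) = {s}.
FOLLOW(<H>): in <S>→<G> <H> r, <H> is followed by r with FIRST {r}. Thus FOLLOW(<H>) = {r}.
FOLLOW(<G>): in <S>→<G> <H> r, <G> is followed by <H> r with FIRST {r, u, w}; in <B>→<G> r r, <G> is followed by r r with FIRST {r}; in <B>→<G>, the suffix after <G> is empty, so FOLLOW(<G>) ⊇ FOLLOW(<B>) = {s}; in <H>→<G> s <G> (occurrence 1), <G> is followed by s <G> with FIRST {s}; in <H>→<G> s <G> (occurrence 2), the suffix after <G> is empty, so FOLLOW(<G>) ⊇ FOLLOW(<H>) = {r}. Thus FOLLOW(<G>) = {r, s, u, w}.

{r, s, u, w}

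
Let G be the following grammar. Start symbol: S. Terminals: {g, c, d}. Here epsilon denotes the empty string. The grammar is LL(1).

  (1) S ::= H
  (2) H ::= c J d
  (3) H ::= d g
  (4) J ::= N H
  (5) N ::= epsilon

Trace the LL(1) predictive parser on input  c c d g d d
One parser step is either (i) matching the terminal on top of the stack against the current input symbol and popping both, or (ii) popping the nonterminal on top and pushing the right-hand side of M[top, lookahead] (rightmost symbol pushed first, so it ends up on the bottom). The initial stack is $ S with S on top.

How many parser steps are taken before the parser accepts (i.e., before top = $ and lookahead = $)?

14

step 1: stack=$ S  input=c c d g d d $  — expand S ::= H
step 2: stack=$ H  input=c c d g d d $  — expand H ::= c J d
step 3: stack=$ d J c  input=c c d g d d $  — match c
step 4: stack=$ d J  input=c d g d d $  — expand J ::= N H
step 5: stack=$ d H N  input=c d g d d $  — expand N ::= epsilon
step 6: stack=$ d H  input=c d g d d $  — expand H ::= c J d
step 7: stack=$ d d J c  input=c d g d d $  — match c
step 8: stack=$ d d J  input=d g d d $  — expand J ::= N H
step 9: stack=$ d d H N  input=d g d d $  — expand N ::= epsilon
step 10: stack=$ d d H  input=d g d d $  — expand H ::= d g
step 11: stack=$ d d g d  input=d g d d $  — match d
step 12: stack=$ d d g  input=g d d $  — match g
step 13: stack=$ d d  input=d d $  — match d
step 14: stack=$ d  input=d $  — match d
Accept reached after 14 steps.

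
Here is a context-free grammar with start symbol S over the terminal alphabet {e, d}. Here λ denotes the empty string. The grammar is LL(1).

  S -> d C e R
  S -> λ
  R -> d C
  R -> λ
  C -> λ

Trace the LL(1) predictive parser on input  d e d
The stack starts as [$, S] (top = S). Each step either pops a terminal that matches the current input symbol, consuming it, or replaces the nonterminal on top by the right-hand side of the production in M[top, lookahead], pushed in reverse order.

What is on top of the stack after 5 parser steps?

     Stack      Input    Action
  1  $ S        d e d $  expand S -> d C e R
  2  $ R e C d  d e d $  match d
  3  $ R e C    e d $    expand C -> λ
  4  $ R e      e d $    match e
  5  $ R        d $      expand R -> d C
Stack after step 5: $ C d (top = d).

d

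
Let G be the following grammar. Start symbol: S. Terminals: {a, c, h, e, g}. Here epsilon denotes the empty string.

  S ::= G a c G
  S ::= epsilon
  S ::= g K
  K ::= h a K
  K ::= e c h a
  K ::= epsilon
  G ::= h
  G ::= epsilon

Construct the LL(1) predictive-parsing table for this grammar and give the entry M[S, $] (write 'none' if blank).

FIRST(K) = {epsilon, e, h}
FIRST(G) = {epsilon, h}
FIRST(S) = {epsilon, a, g, h}  (via G a c G)
FOLLOW(S) includes $ since S is the start symbol.
FOLLOW(S): S appears on no right-hand side. Thus FOLLOW(S) = {$}.
For S ::= G a c G: FIRST(G a c G) = {a, h}, so it goes in M[S, t] for t ∈ {a, h}.
For S ::= epsilon: FIRST(epsilon) = {epsilon}, so it goes in M[S, t] for t ∈ {}; since epsilon ∈ FIRST, also for every t ∈ FOLLOW(S) = {$}.
For S ::= g K: FIRST(g K) = {g}, so it goes in M[S, t] for t ∈ {g}.

S ::= epsilon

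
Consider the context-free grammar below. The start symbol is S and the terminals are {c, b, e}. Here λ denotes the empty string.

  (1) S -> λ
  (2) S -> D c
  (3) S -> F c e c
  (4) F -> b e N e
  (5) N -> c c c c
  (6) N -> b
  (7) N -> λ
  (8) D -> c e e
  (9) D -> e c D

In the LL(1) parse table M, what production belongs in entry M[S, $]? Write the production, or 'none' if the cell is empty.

S -> λ

FIRST(F): from F->b e N e we get {b}. So FIRST(F) = {b}.
FIRST(N): from N->c c c c we get {c}; from N->b we get {b}; from N->λ we get {λ}. So FIRST(N) = {λ, b, c}.
FIRST(D): from D->c e e we get {c}; from D->e c D we get {e}. So FIRST(D) = {c, e}.
FIRST(S): from S->λ we get {λ}; from S->D c we get {c, e}; from S->F c e c we get {b}. So FIRST(S) = {λ, b, c, e}.
FOLLOW(S) includes $ since S is the start symbol.
FOLLOW(S): S appears on no right-hand side. Thus FOLLOW(S) = {$}.
For S -> λ: FIRST(λ) = {λ}, so it goes in M[S, t] for t ∈ {}; since λ ∈ FIRST, also for every t ∈ FOLLOW(S) = {$}.
For S -> D c: FIRST(D c) = {c, e}, so it goes in M[S, t] for t ∈ {c, e}.
For S -> F c e c: FIRST(F c e c) = {b}, so it goes in M[S, t] for t ∈ {b}.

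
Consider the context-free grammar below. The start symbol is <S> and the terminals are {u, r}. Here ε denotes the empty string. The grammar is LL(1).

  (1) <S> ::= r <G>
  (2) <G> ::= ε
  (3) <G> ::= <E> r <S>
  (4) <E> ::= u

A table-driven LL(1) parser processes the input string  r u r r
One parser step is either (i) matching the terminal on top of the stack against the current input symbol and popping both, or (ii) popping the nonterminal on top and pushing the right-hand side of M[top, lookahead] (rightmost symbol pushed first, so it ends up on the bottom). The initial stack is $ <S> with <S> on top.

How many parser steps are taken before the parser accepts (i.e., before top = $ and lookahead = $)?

9

     Stack        Input      Action
  1  $ <S>        r u r r $  expand <S> ::= r <G>
  2  $ <G> r      r u r r $  match r
  3  $ <G>        u r r $    expand <G> ::= <E> r <S>
  4  $ <S> r <E>  u r r $    expand <E> ::= u
  5  $ <S> r u    u r r $    match u
  6  $ <S> r      r r $      match r
  7  $ <S>        r $        expand <S> ::= r <G>
  8  $ <G> r      r $        match r
  9  $ <G>        $          expand <G> ::= ε
Accept reached after 9 steps.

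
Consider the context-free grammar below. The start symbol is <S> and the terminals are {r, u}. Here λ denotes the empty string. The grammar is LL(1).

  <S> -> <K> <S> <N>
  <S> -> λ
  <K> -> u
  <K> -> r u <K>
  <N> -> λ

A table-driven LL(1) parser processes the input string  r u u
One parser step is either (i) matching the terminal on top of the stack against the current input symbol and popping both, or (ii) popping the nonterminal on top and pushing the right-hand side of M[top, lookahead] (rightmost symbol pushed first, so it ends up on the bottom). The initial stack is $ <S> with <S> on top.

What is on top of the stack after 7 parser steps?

<N>

step 1: stack=$ <S>  input=r u u $  — expand <S> -> <K> <S> <N>
step 2: stack=$ <N> <S> <K>  input=r u u $  — expand <K> -> r u <K>
step 3: stack=$ <N> <S> <K> u r  input=r u u $  — match r
step 4: stack=$ <N> <S> <K> u  input=u u $  — match u
step 5: stack=$ <N> <S> <K>  input=u $  — expand <K> -> u
step 6: stack=$ <N> <S> u  input=u $  — match u
step 7: stack=$ <N> <S>  input=$  — expand <S> -> λ
Stack after step 7: $ <N> (top = <N>).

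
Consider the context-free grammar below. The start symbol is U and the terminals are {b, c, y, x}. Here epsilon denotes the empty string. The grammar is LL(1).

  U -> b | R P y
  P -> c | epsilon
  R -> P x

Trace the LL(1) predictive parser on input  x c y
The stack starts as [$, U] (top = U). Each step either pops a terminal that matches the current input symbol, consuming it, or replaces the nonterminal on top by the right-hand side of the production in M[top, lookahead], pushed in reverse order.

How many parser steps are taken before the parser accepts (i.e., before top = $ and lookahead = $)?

     Stack      Input    Action
  1  $ U        x c y $  expand U -> R P y
  2  $ y P R    x c y $  expand R -> P x
  3  $ y P x P  x c y $  expand P -> epsilon
  4  $ y P x    x c y $  match x
  5  $ y P      c y $    expand P -> c
  6  $ y c      c y $    match c
  7  $ y        y $      match y
Accept reached after 7 steps.

7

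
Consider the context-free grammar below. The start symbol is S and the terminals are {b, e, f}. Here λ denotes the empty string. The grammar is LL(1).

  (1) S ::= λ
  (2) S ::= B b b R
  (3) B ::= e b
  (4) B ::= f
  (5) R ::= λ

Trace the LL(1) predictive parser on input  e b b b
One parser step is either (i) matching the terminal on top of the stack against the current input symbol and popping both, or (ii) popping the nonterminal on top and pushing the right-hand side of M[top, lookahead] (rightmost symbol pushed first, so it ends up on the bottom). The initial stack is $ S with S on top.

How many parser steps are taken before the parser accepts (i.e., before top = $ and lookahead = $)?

     Stack        Input      Action
  1  $ S          e b b b $  expand S ::= B b b R
  2  $ R b b B    e b b b $  expand B ::= e b
  3  $ R b b b e  e b b b $  match e
  4  $ R b b b    b b b $    match b
  5  $ R b b      b b $      match b
  6  $ R b        b $        match b
  7  $ R          $          expand R ::= λ
Accept reached after 7 steps.

7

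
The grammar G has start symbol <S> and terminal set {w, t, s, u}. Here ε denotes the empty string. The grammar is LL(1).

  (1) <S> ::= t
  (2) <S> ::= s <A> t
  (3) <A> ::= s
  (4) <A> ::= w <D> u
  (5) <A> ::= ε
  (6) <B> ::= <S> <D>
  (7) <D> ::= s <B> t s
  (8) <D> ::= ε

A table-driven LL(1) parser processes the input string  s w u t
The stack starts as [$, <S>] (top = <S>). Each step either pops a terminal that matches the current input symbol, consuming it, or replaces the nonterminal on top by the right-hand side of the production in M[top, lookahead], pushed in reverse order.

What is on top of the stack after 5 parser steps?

     Stack        Input      Action
  1  $ <S>        s w u t $  expand <S> ::= s <A> t
  2  $ t <A> s    s w u t $  match s
  3  $ t <A>      w u t $    expand <A> ::= w <D> u
  4  $ t u <D> w  w u t $    match w
  5  $ t u <D>    u t $      expand <D> ::= ε
Stack after step 5: $ t u (top = u).

u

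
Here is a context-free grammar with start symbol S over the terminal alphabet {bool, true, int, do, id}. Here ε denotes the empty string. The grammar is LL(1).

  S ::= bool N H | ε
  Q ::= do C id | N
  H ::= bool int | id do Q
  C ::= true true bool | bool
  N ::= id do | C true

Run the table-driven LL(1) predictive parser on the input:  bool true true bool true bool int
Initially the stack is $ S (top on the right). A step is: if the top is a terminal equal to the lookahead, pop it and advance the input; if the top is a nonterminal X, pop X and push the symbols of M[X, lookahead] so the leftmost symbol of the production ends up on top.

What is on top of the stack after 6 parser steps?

bool

step 1: stack=$ S  input=bool true true bool true bool int $  — expand S ::= bool N H
step 2: stack=$ H N bool  input=bool true true bool true bool int $  — match bool
step 3: stack=$ H N  input=true true bool true bool int $  — expand N ::= C true
step 4: stack=$ H true C  input=true true bool true bool int $  — expand C ::= true true bool
step 5: stack=$ H true bool true true  input=true true bool true bool int $  — match true
step 6: stack=$ H true bool true  input=true bool true bool int $  — match true
Stack after step 6: $ H true bool (top = bool).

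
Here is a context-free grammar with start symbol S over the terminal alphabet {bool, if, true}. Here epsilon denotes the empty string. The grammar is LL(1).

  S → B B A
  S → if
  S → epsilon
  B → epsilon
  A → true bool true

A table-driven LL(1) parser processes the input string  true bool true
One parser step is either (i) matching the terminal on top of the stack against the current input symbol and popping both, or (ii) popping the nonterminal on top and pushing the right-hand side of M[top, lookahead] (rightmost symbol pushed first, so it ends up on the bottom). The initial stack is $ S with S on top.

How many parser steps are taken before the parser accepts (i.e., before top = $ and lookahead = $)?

     Stack             Input             Action
  1  $ S               true bool true $  expand S → B B A
  2  $ A B B           true bool true $  expand B → epsilon
  3  $ A B             true bool true $  expand B → epsilon
  4  $ A               true bool true $  expand A → true bool true
  5  $ true bool true  true bool true $  match true
  6  $ true bool       bool true $       match bool
  7  $ true            true $            match true
Accept reached after 7 steps.

7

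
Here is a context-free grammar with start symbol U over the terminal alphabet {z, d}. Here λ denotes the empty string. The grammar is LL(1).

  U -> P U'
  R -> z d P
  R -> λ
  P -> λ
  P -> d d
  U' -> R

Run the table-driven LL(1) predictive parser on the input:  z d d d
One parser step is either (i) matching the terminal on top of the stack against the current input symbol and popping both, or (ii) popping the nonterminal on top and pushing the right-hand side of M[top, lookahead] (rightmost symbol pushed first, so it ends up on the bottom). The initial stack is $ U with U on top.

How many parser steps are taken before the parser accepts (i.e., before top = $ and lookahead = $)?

     Stack    Input      Action
  1  $ U      z d d d $  expand U -> P U'
  2  $ U' P   z d d d $  expand P -> λ
  3  $ U'     z d d d $  expand U' -> R
  4  $ R      z d d d $  expand R -> z d P
  5  $ P d z  z d d d $  match z
  6  $ P d    d d d $    match d
  7  $ P      d d $      expand P -> d d
  8  $ d d    d d $      match d
  9  $ d      d $        match d
Accept reached after 9 steps.

9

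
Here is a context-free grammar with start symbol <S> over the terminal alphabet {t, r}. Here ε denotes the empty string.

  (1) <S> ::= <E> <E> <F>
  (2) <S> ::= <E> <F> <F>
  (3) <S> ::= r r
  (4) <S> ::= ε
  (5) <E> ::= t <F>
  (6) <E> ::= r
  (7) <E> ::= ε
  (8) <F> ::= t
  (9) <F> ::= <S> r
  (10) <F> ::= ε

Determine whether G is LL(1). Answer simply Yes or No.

No

FIRST(<S>) = {ε, r, t}
FIRST(<E>) = {ε, r, t}
FIRST(<F>) = {ε, r, t}
FOLLOW(<S>) = {$, r}
FOLLOW(<E>) = {$, r, t}
FOLLOW(<F>) = {$, r, t}
Cell M[<E>, r] receives both <E> ::= r and <E> ::= ε — the grammar is not LL(1).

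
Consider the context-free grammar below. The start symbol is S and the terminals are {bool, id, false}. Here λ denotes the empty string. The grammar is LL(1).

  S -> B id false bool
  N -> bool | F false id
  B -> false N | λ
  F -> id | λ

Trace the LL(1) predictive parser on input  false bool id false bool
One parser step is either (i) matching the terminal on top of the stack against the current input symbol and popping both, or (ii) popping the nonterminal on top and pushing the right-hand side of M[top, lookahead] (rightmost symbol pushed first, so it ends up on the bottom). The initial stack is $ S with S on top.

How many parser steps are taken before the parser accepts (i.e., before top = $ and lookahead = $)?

8

     Stack                    Input                       Action
  1  $ S                      false bool id false bool $  expand S -> B id false bool
  2  $ bool false id B        false bool id false bool $  expand B -> false N
  3  $ bool false id N false  false bool id false bool $  match false
  4  $ bool false id N        bool id false bool $        expand N -> bool
  5  $ bool false id bool     bool id false bool $        match bool
  6  $ bool false id          id false bool $             match id
  7  $ bool false             false bool $                match false
  8  $ bool                   bool $                      match bool
Accept reached after 8 steps.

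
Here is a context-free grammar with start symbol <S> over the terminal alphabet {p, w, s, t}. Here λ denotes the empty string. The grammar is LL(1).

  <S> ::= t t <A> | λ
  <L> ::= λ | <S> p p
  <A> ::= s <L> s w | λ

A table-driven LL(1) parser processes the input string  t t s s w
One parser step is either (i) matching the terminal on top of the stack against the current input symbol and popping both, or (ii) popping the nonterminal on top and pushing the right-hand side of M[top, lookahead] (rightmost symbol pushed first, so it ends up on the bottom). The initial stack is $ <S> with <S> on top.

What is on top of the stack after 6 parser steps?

step 1: stack=$ <S>  input=t t s s w $  — expand <S> ::= t t <A>
step 2: stack=$ <A> t t  input=t t s s w $  — match t
step 3: stack=$ <A> t  input=t s s w $  — match t
step 4: stack=$ <A>  input=s s w $  — expand <A> ::= s <L> s w
step 5: stack=$ w s <L> s  input=s s w $  — match s
step 6: stack=$ w s <L>  input=s w $  — expand <L> ::= λ
Stack after step 6: $ w s (top = s).

s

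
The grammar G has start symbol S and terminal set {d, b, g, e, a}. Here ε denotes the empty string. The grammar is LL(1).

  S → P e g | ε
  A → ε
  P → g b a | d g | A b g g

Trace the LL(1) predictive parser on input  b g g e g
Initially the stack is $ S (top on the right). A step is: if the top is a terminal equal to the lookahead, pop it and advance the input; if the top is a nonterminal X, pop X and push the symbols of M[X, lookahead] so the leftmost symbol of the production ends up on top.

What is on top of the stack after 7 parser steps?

g

     Stack          Input        Action
  1  $ S            b g g e g $  expand S → P e g
  2  $ g e P        b g g e g $  expand P → A b g g
  3  $ g e g g b A  b g g e g $  expand A → ε
  4  $ g e g g b    b g g e g $  match b
  5  $ g e g g      g g e g $    match g
  6  $ g e g        g e g $      match g
  7  $ g e          e g $        match e
Stack after step 7: $ g (top = g).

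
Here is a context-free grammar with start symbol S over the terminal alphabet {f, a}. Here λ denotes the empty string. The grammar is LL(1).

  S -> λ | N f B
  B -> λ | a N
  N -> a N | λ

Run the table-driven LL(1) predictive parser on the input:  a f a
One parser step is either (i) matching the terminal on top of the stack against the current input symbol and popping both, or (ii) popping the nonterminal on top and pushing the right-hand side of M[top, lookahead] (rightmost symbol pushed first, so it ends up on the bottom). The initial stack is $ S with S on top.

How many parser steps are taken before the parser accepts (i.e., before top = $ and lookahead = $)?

8

     Stack      Input    Action
  1  $ S        a f a $  expand S -> N f B
  2  $ B f N    a f a $  expand N -> a N
  3  $ B f N a  a f a $  match a
  4  $ B f N    f a $    expand N -> λ
  5  $ B f      f a $    match f
  6  $ B        a $      expand B -> a N
  7  $ N a      a $      match a
  8  $ N        $        expand N -> λ
Accept reached after 8 steps.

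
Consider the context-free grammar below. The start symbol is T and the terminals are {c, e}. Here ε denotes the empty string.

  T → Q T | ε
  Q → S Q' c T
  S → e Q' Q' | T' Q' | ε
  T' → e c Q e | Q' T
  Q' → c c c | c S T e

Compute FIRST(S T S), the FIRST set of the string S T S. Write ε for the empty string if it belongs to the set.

{ε, c, e}

FIRST(Q'): from Q'→c c c we get {c}; from Q'→c S T e we get {c}. So FIRST(Q') = {c}.
FIRST(T'): from T'→e c Q e we get {e}; from T'→Q' T we get {c}. So FIRST(T') = {c, e}.
FIRST(S): from S→e Q' Q' we get {e}; from S→T' Q' we get {c, e}; from S→ε we get {ε}. So FIRST(S) = {ε, c, e}.
FIRST(Q): from Q→S Q' c T we get {c, e}. So FIRST(Q) = {c, e}.
FIRST(T): from T→Q T we get {c, e}; from T→ε we get {ε}. So FIRST(T) = {ε, c, e}.
FIRST(S T S): take FIRST of each symbol in turn, carrying on past any symbol whose FIRST contains ε; result {ε, c, e}.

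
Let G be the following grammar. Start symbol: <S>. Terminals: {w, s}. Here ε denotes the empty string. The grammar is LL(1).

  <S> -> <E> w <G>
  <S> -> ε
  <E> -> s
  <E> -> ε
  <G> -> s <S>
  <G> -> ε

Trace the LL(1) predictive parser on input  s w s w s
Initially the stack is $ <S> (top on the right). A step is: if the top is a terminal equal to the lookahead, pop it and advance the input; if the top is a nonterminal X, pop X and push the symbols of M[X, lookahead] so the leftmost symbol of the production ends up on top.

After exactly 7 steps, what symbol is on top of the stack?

<E>

     Stack        Input        Action
  1  $ <S>        s w s w s $  expand <S> -> <E> w <G>
  2  $ <G> w <E>  s w s w s $  expand <E> -> s
  3  $ <G> w s    s w s w s $  match s
  4  $ <G> w      w s w s $    match w
  5  $ <G>        s w s $      expand <G> -> s <S>
  6  $ <S> s      s w s $      match s
  7  $ <S>        w s $        expand <S> -> <E> w <G>
Stack after step 7: $ <G> w <E> (top = <E>).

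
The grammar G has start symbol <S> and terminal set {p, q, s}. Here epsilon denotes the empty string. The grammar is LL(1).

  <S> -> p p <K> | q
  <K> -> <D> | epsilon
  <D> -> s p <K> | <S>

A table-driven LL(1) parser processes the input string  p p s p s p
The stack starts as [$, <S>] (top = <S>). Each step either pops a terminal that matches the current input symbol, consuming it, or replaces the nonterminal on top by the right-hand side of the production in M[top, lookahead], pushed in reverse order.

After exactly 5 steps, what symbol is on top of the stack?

step 1: stack=$ <S>  input=p p s p s p $  — expand <S> -> p p <K>
step 2: stack=$ <K> p p  input=p p s p s p $  — match p
step 3: stack=$ <K> p  input=p s p s p $  — match p
step 4: stack=$ <K>  input=s p s p $  — expand <K> -> <D>
step 5: stack=$ <D>  input=s p s p $  — expand <D> -> s p <K>
Stack after step 5: $ <K> p s (top = s).

s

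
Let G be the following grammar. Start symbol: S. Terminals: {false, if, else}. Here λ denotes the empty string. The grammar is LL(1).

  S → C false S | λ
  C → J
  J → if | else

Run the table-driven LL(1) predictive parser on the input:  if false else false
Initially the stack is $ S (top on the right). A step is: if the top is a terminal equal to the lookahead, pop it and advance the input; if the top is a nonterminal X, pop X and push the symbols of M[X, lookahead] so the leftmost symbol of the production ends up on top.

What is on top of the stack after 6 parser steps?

     Stack         Input                  Action
  1  $ S           if false else false $  expand S → C false S
  2  $ S false C   if false else false $  expand C → J
  3  $ S false J   if false else false $  expand J → if
  4  $ S false if  if false else false $  match if
  5  $ S false     false else false $     match false
  6  $ S           else false $           expand S → C false S
Stack after step 6: $ S false C (top = C).

C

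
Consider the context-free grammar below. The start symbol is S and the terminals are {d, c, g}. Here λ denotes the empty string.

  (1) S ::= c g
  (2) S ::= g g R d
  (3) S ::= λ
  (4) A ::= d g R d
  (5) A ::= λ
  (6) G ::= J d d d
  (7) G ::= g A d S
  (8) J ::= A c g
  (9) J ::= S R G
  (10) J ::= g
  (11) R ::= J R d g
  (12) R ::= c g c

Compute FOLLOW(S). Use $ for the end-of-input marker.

{$, c, d, g}

FIRST(S): from S::=c g we get {c}; from S::=g g R d we get {g}; from S::=λ we get {λ}. So FIRST(S) = {λ, c, g}.
FIRST(A): from A::=d g R d we get {d}; from A::=λ we get {λ}. So FIRST(A) = {λ, d}.
FIRST(G): from G::=J d d d we get {c, d, g}; from G::=g A d S we get {g}. So FIRST(G) = {c, d, g}.
FIRST(J): from J::=A c g we get {c, d}; from J::=S R G we get {c, d, g}; from J::=g we get {g}. So FIRST(J) = {c, d, g}.
FIRST(R): from R::=J R d g we get {c, d, g}; from R::=c g c we get {c}. So FIRST(R) = {c, d, g}.
FOLLOW(S) includes $ since S is the start symbol.
FOLLOW(A): in G::=g A d S, A is followed by d S with FIRST {d}; in J::=A c g, A is followed by c g with FIRST {c}. Thus FOLLOW(A) = {c, d}.
FOLLOW(J): in G::=J d d d, J is followed by d d d with FIRST {d}; in R::=J R d g, J is followed by R d g with FIRST {c, d, g}. Thus FOLLOW(J) = {c, d, g}.
FOLLOW(G): in J::=S R G, the suffix after G is empty, so FOLLOW(G) ⊇ FOLLOW(J) = {c, d, g}. Thus FOLLOW(G) = {c, d, g}.
FOLLOW(S): in G::=g A d S, the suffix after S is empty, so FOLLOW(S) ⊇ FOLLOW(G) = {c, d, g}; in J::=S R G, S is followed by R G with FIRST {c, d, g}. Thus FOLLOW(S) = {$, c, d, g}.
FOLLOW(R): in S::=g g R d, R is followed by d with FIRST {d}; in A::=d g R d, R is followed by d with FIRST {d}; in J::=S R G, R is followed by G with FIRST {c, d, g}; in R::=J R d g, R is followed by d g with FIRST {d}. Thus FOLLOW(R) = {c, d, g}.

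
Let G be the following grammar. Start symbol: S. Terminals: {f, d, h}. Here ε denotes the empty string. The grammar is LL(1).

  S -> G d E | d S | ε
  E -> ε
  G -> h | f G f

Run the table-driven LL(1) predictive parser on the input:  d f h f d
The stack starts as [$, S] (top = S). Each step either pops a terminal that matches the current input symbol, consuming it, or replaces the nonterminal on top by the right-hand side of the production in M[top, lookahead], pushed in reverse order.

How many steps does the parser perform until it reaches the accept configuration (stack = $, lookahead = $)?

step 1: stack=$ S  input=d f h f d $  — expand S -> d S
step 2: stack=$ S d  input=d f h f d $  — match d
step 3: stack=$ S  input=f h f d $  — expand S -> G d E
step 4: stack=$ E d G  input=f h f d $  — expand G -> f G f
step 5: stack=$ E d f G f  input=f h f d $  — match f
step 6: stack=$ E d f G  input=h f d $  — expand G -> h
step 7: stack=$ E d f h  input=h f d $  — match h
step 8: stack=$ E d f  input=f d $  — match f
step 9: stack=$ E d  input=d $  — match d
step 10: stack=$ E  input=$  — expand E -> ε
Accept reached after 10 steps.

10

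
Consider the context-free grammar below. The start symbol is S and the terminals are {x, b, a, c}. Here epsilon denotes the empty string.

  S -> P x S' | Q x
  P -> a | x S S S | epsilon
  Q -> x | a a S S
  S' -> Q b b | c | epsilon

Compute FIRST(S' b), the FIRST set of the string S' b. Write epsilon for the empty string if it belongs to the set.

FIRST(P) = {epsilon, a, x}
FIRST(Q) = {a, x}
FIRST(S) = {a, x}  (via P x S', Q x)
FIRST(S') = {epsilon, a, c, x}  (via Q b b)
FIRST(S' b): take FIRST of each symbol in turn, carrying on past any symbol whose FIRST contains epsilon; result {a, b, c, x}.

{a, b, c, x}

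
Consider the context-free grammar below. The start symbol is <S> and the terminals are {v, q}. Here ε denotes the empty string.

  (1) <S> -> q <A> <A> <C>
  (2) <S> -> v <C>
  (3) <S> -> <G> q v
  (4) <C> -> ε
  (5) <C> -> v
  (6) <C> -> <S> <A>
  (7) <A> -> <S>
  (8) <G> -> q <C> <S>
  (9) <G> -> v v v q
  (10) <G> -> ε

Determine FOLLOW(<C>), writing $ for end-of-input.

{$, q, v}

FIRST(<G>) = {ε, q, v}
FIRST(<S>) = {q, v}  (via <G> q v)
FIRST(<C>) = {ε, q, v}  (via <S> <A>)
FIRST(<A>) = {q, v}  (via <S>)
FOLLOW(<S>) includes $ since <S> is the start symbol.
FOLLOW(<G>): in <S>-><G> q v, <G> is followed by q v with FIRST {q}. Thus FOLLOW(<G>) = {q}.
FOLLOW(<S>): in <C>-><S> <A>, <S> is followed by <A> with FIRST {q, v}; in <A>-><S>, the suffix after <S> is empty, so FOLLOW(<S>) ⊇ FOLLOW(<A>) = {$, q, v}; in <G>->q <C> <S>, the suffix after <S> is empty, so FOLLOW(<S>) ⊇ FOLLOW(<G>) = {q}. Thus FOLLOW(<S>) = {$, q, v}.
FOLLOW(<C>): in <S>->q <A> <A> <C>, the suffix after <C> is empty, so FOLLOW(<C>) ⊇ FOLLOW(<S>) = {$, q, v}; in <S>->v <C>, the suffix after <C> is empty, so FOLLOW(<C>) ⊇ FOLLOW(<S>) = {$, q, v}; in <G>->q <C> <S>, <C> is followed by <S> with FIRST {q, v}. Thus FOLLOW(<C>) = {$, q, v}.
FOLLOW(<A>): in <S>->q <A> <A> <C> (occurrence 1), <A> is followed by <A> <C> with FIRST {q, v}; in <S>->q <A> <A> <C> (occurrence 2), <A> is followed by <C> with FIRST {ε, q, v}; in <S>->q <A> <A> <C> (occurrence 2), the suffix after <A> is nullable, so FOLLOW(<A>) ⊇ FOLLOW(<S>) = {$, q, v}; in <C>-><S> <A>, the suffix after <A> is empty, so FOLLOW(<A>) ⊇ FOLLOW(<C>) = {$, q, v}. Thus FOLLOW(<A>) = {$, q, v}.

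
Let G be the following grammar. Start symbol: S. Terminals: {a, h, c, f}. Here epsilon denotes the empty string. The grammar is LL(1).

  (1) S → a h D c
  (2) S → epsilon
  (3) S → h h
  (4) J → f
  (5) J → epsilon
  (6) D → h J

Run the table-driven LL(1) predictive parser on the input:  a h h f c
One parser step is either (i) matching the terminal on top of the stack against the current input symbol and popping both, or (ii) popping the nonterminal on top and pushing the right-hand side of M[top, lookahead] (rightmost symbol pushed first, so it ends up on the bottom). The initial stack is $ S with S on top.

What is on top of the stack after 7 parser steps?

     Stack      Input        Action
  1  $ S        a h h f c $  expand S → a h D c
  2  $ c D h a  a h h f c $  match a
  3  $ c D h    h h f c $    match h
  4  $ c D      h f c $      expand D → h J
  5  $ c J h    h f c $      match h
  6  $ c J      f c $        expand J → f
  7  $ c f      f c $        match f
Stack after step 7: $ c (top = c).

c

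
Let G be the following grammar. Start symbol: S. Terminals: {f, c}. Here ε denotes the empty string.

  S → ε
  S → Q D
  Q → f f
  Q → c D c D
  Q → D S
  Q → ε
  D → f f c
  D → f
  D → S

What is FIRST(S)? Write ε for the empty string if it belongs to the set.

{ε, c, f}

FIRST(S): from S→ε we get {ε}; from S→Q D we get {ε, c, f}. So FIRST(S) = {ε, c, f}.
FIRST(D): from D→f f c we get {f}; from D→f we get {f}; from D→S we get {ε, c, f}. So FIRST(D) = {ε, c, f}.
FIRST(Q): from Q→f f we get {f}; from Q→c D c D we get {c}; from Q→D S we get {ε, c, f}; from Q→ε we get {ε}. So FIRST(Q) = {ε, c, f}.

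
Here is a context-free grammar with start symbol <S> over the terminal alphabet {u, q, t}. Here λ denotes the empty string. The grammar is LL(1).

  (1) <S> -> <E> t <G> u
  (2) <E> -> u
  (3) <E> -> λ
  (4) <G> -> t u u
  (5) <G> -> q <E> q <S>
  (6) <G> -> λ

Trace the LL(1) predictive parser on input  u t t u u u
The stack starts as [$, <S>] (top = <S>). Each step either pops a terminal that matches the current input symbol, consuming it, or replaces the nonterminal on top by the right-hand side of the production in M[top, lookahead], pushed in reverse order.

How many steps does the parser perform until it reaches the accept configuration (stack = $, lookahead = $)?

step 1: stack=$ <S>  input=u t t u u u $  — expand <S> -> <E> t <G> u
step 2: stack=$ u <G> t <E>  input=u t t u u u $  — expand <E> -> u
step 3: stack=$ u <G> t u  input=u t t u u u $  — match u
step 4: stack=$ u <G> t  input=t t u u u $  — match t
step 5: stack=$ u <G>  input=t u u u $  — expand <G> -> t u u
step 6: stack=$ u u u t  input=t u u u $  — match t
step 7: stack=$ u u u  input=u u u $  — match u
step 8: stack=$ u u  input=u u $  — match u
step 9: stack=$ u  input=u $  — match u
Accept reached after 9 steps.

9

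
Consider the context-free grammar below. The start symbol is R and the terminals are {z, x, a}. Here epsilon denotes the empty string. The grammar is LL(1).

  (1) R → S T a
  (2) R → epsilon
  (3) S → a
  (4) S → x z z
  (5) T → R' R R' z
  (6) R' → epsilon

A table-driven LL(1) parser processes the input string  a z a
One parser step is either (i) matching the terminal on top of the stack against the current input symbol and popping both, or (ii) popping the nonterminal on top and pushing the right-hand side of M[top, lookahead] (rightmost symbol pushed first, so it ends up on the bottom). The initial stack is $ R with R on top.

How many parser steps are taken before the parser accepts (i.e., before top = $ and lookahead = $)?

step 1: stack=$ R  input=a z a $  — expand R → S T a
step 2: stack=$ a T S  input=a z a $  — expand S → a
step 3: stack=$ a T a  input=a z a $  — match a
step 4: stack=$ a T  input=z a $  — expand T → R' R R' z
step 5: stack=$ a z R' R R'  input=z a $  — expand R' → epsilon
step 6: stack=$ a z R' R  input=z a $  — expand R → epsilon
step 7: stack=$ a z R'  input=z a $  — expand R' → epsilon
step 8: stack=$ a z  input=z a $  — match z
step 9: stack=$ a  input=a $  — match a
Accept reached after 9 steps.

9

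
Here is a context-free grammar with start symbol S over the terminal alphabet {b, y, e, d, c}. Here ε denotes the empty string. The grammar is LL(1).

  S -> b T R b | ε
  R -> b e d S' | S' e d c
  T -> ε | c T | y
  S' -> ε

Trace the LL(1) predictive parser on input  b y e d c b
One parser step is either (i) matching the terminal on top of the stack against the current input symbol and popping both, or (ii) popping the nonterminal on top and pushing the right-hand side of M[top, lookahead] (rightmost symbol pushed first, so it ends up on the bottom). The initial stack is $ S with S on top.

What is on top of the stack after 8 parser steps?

     Stack         Input          Action
  1  $ S           b y e d c b $  expand S -> b T R b
  2  $ b R T b     b y e d c b $  match b
  3  $ b R T       y e d c b $    expand T -> y
  4  $ b R y       y e d c b $    match y
  5  $ b R         e d c b $      expand R -> S' e d c
  6  $ b c d e S'  e d c b $      expand S' -> ε
  7  $ b c d e     e d c b $      match e
  8  $ b c d       d c b $        match d
Stack after step 8: $ b c (top = c).

c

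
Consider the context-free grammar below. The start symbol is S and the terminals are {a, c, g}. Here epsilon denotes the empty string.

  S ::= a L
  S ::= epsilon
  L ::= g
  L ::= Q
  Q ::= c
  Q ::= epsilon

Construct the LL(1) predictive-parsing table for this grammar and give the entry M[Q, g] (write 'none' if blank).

none

FIRST(S) = {epsilon, a}
FIRST(Q) = {epsilon, c}
FIRST(L) = {epsilon, c, g}  (via Q)
FOLLOW(S) includes $ since S is the start symbol.
FOLLOW(L): in S::=a L, the suffix after L is empty, so FOLLOW(L) ⊇ FOLLOW(S) = {$}. Thus FOLLOW(L) = {$}.
FOLLOW(Q): in L::=Q, the suffix after Q is empty, so FOLLOW(Q) ⊇ FOLLOW(L) = {$}. Thus FOLLOW(Q) = {$}.
For Q ::= c: FIRST(c) = {c}, so it goes in M[Q, t] for t ∈ {c}.
For Q ::= epsilon: FIRST(epsilon) = {epsilon}, so it goes in M[Q, t] for t ∈ {}; since epsilon ∈ FIRST, also for every t ∈ FOLLOW(Q) = {$}.
None of these place a production in M[Q, g].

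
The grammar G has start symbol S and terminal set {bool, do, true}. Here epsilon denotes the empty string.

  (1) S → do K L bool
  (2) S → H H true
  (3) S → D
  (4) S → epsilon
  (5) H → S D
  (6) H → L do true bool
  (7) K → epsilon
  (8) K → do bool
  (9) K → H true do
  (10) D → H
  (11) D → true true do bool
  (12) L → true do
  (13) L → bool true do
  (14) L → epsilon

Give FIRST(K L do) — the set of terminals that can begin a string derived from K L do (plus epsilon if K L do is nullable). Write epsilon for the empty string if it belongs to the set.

{bool, do, true}

FIRST(L): from L→true do we get {true}; from L→bool true do we get {bool}; from L→epsilon we get {epsilon}. So FIRST(L) = {epsilon, bool, true}.
FIRST(S): from S→do K L bool we get {do}; from S→H H true we get {bool, do, true}; from S→D we get {bool, do, true}; from S→epsilon we get {epsilon}. So FIRST(S) = {epsilon, bool, do, true}.
FIRST(H): from H→S D we get {bool, do, true}; from H→L do true bool we get {bool, do, true}. So FIRST(H) = {bool, do, true}.
FIRST(K): from K→epsilon we get {epsilon}; from K→do bool we get {do}; from K→H true do we get {bool, do, true}. So FIRST(K) = {epsilon, bool, do, true}.
FIRST(D): from D→H we get {bool, do, true}; from D→true true do bool we get {true}. So FIRST(D) = {bool, do, true}.
FIRST(K L do): take FIRST of each symbol in turn, carrying on past any symbol whose FIRST contains epsilon; result {bool, do, true}.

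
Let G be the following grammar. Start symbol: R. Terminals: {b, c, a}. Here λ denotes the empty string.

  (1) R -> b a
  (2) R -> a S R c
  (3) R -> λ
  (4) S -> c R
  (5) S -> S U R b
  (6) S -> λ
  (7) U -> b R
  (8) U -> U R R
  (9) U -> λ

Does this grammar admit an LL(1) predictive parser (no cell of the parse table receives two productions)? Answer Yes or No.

No

FIRST(R) = {λ, a, b}
FIRST(S) = {λ, a, b, c}
FIRST(U) = {λ, a, b}
FOLLOW(R) = {$, a, b, c}
FOLLOW(S) = {a, b, c}
FOLLOW(U) = {a, b}
Cell M[R, a] receives both R -> a S R c and R -> λ — the grammar is not LL(1).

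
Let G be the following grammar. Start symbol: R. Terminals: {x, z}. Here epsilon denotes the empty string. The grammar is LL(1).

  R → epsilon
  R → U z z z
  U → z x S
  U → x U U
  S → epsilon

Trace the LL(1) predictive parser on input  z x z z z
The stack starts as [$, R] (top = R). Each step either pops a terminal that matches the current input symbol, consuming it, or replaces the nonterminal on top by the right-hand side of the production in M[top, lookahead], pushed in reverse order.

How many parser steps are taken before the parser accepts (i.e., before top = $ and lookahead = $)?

step 1: stack=$ R  input=z x z z z $  — expand R → U z z z
step 2: stack=$ z z z U  input=z x z z z $  — expand U → z x S
step 3: stack=$ z z z S x z  input=z x z z z $  — match z
step 4: stack=$ z z z S x  input=x z z z $  — match x
step 5: stack=$ z z z S  input=z z z $  — expand S → epsilon
step 6: stack=$ z z z  input=z z z $  — match z
step 7: stack=$ z z  input=z z $  — match z
step 8: stack=$ z  input=z $  — match z
Accept reached after 8 steps.

8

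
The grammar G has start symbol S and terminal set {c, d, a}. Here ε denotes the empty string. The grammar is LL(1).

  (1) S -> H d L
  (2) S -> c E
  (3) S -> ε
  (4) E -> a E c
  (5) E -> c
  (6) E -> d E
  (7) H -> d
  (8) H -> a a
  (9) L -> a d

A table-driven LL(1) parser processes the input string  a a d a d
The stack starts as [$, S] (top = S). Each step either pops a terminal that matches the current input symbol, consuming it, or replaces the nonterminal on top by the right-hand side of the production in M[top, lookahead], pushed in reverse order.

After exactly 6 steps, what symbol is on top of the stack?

a

step 1: stack=$ S  input=a a d a d $  — expand S -> H d L
step 2: stack=$ L d H  input=a a d a d $  — expand H -> a a
step 3: stack=$ L d a a  input=a a d a d $  — match a
step 4: stack=$ L d a  input=a d a d $  — match a
step 5: stack=$ L d  input=d a d $  — match d
step 6: stack=$ L  input=a d $  — expand L -> a d
Stack after step 6: $ d a (top = a).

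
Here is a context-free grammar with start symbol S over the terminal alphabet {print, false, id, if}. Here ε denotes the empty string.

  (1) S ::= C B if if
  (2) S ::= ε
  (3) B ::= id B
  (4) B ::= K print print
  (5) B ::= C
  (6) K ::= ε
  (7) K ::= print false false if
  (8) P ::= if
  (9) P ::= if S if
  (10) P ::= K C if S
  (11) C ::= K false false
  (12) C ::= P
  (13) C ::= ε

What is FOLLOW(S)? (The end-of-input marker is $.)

{$, false, id, if, print}

FIRST(K) = {ε, print}
FIRST(S) = {ε, false, id, if, print}  (via C B if if)
FIRST(B) = {ε, false, id, if, print}  (via K print print, C)
FIRST(P) = {false, if, print}  (via K C if S)
FIRST(C) = {ε, false, if, print}  (via K false false, P)
FOLLOW(S) includes $ since S is the start symbol.
FOLLOW(B): in S::=C B if if, B is followed by if if with FIRST {if}; in B::=id B, the suffix after B is empty (adds nothing new). Thus FOLLOW(B) = {if}.
FOLLOW(K): in B::=K print print, K is followed by print print with FIRST {print}; in P::=K C if S, K is followed by C if S with FIRST {false, if, print}; in C::=K false false, K is followed by false false with FIRST {false}. Thus FOLLOW(K) = {false, if, print}.
FOLLOW(C): in S::=C B if if, C is followed by B if if with FIRST {false, id, if, print}; in B::=C, the suffix after C is empty, so FOLLOW(C) ⊇ FOLLOW(B) = {if}; in P::=K C if S, C is followed by if S with FIRST {if}. Thus FOLLOW(C) = {false, id, if, print}.
FOLLOW(P): in C::=P, the suffix after P is empty, so FOLLOW(P) ⊇ FOLLOW(C) = {false, id, if, print}. Thus FOLLOW(P) = {false, id, if, print}.
FOLLOW(S): in P::=if S if, S is followed by if with FIRST {if}; in P::=K C if S, the suffix after S is empty, so FOLLOW(S) ⊇ FOLLOW(P) = {false, id, if, print}. Thus FOLLOW(S) = {$, false, id, if, print}.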